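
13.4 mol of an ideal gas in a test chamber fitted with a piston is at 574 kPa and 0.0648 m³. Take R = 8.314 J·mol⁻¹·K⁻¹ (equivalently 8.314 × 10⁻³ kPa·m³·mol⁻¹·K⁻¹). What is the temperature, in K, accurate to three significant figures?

T ≈ 334 K

PV = nRT ⇒ T = PV/(nR) = (574 × 0.0648) / (13.4 × 8.314 × 10⁻³)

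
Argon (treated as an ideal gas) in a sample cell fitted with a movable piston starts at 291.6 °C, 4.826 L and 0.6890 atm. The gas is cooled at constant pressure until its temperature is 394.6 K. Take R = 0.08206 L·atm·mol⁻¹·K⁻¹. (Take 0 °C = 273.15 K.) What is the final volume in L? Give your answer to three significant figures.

V₂ ≈ 3.37 L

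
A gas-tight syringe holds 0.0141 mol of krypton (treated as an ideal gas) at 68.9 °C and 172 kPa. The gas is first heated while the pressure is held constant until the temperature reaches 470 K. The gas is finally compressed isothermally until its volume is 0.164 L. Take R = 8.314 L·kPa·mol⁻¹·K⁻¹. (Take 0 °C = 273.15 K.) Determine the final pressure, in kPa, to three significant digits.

P₃ ≈ 336 kPa

Convert: T₁ = 342.0 K.
From PV = nRT: V₁ = nRT₁/P₁ = 0.2331 L.
Isobaric, so V/T is constant: P₂ = P₁; V₂ = V₁·(T₂/T₁) = 0.3203 L.
Isothermal, so P V is constant: T₃ = T₂; P₃ = P₂·(V₂/V₃) = 336.0 kPa.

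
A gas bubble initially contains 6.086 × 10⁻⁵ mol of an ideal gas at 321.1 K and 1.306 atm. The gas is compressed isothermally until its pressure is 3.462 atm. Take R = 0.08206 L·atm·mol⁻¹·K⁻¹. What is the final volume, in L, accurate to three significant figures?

V₂ ≈ 0.000463 L

From PV = nRT: V₁ = nRT₁/P₁ = 0.001228 L.
T constant ⇒ Boyle's law P V = const: T₂ = T₁; V₂ = V₁·(P₁/P₂) = 0.0004632 L.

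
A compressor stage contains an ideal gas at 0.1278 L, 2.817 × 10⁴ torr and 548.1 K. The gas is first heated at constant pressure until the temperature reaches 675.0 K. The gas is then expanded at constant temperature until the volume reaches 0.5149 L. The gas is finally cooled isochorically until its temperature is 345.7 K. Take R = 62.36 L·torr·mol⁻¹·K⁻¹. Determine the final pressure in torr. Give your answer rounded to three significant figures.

P₄ ≈ 4.41e+03 torr

P constant ⇒ V ∝ T: P₂ = P₁; V₂ = V₁·(T₂/T₁) = 0.1574 L.
T constant ⇒ Boyle's law P V = const: T₃ = T₂; P₃ = P₂·(V₂/V₃) = 8611 torr.
Isochoric, so P/T is constant: V₄ = V₃; P₄ = P₃·(T₄/T₃) = 4410 torr.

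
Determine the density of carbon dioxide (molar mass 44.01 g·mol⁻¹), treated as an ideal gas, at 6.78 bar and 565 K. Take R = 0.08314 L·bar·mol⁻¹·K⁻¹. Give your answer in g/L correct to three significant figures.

ρ = PM/(RT) = (6.78 × 44.01) / (0.08314 × 565.0)

ρ ≈ 6.35 g/L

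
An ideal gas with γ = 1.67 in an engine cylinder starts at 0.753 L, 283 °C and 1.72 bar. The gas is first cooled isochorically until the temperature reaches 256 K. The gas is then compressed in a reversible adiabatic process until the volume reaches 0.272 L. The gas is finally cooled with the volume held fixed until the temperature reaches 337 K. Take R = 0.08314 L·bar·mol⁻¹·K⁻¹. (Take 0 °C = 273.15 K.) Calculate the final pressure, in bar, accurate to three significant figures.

P₄ ≈ 2.89 bar

Convert: T₁ = 556.1 K.
V constant ⇒ P ∝ T: V₂ = V₁; P₂ = P₁·(T₂/T₁) = 0.7917 bar.
Reversible adiabatic, γ = 1.67: T₃ = T₂·(V₂/V₃)^(γ−1) = 506.4 K; P₃ = P₂·(V₂/V₃)^γ = 4.336 bar.
V constant ⇒ P ∝ T: V₄ = V₃; P₄ = P₃·(T₄/T₃) = 2.885 bar.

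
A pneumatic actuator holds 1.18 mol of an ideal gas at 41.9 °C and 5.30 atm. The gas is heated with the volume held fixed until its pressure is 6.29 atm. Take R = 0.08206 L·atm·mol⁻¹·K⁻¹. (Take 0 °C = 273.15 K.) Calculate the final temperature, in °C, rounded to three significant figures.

Convert: T₁ = 315.0 K.
From PV = nRT: V₁ = nRT₁/P₁ = 5.756 L.
V constant ⇒ P ∝ T: V₂ = V₁; T₂ = T₁·(P₂/P₁) = 373.9 K.

T₂ ≈ 101 °C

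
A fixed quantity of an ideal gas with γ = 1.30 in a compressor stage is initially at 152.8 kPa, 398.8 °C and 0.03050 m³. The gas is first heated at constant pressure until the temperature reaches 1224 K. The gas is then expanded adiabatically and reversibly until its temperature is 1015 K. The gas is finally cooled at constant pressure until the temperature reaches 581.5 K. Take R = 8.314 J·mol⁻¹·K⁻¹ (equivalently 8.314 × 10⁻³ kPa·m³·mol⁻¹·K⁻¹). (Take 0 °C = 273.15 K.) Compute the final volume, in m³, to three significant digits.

Convert: T₁ = 672.0 K.
P constant ⇒ V ∝ T: P₂ = P₁; V₂ = V₁·(T₂/T₁) = 0.05556 m³.
Reversible adiabatic, γ = 1.30: P₃ = P₂·(T₃/T₂)^(γ/(γ−1)) = 67.88 kPa; V₃ = V₂·(T₂/T₃)^(1/(γ−1)) = 0.1037 m³.
P constant ⇒ V ∝ T: P₄ = P₃; V₄ = V₃·(T₄/T₃) = 0.05941 m³.

V₄ ≈ 0.0594 m³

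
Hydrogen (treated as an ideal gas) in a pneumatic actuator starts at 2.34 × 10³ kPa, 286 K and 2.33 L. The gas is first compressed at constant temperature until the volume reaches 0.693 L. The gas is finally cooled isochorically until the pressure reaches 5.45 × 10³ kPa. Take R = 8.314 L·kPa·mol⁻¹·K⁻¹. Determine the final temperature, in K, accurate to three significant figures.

T₃ ≈ 198 K

T constant ⇒ Boyle's law P V = const: T₂ = T₁; P₂ = P₁·(V₁/V₂) = 7868 kPa.
V constant ⇒ P ∝ T: V₃ = V₂; T₃ = T₂·(P₃/P₂) = 198.1 K.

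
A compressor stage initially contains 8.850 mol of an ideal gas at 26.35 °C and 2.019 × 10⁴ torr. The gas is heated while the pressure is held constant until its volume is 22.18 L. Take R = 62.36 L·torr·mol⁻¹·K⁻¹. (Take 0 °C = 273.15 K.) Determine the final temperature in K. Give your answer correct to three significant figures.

T₂ ≈ 811 K

Convert: T₁ = 299.5 K.
From PV = nRT: V₁ = nRT₁/P₁ = 8.187 L.
Isobaric, so V/T is constant: P₂ = P₁; T₂ = T₁·(V₂/V₁) = 811.4 K.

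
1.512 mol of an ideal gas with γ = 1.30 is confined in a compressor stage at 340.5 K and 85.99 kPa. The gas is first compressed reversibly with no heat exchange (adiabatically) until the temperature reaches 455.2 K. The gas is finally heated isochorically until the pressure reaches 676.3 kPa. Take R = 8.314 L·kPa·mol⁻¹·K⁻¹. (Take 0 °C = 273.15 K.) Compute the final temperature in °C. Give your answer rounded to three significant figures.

T₃ ≈ 744 °C

From PV = nRT: V₁ = nRT₁/P₁ = 49.78 L.
Adiabatic (γ = 1.30), T V^(γ−1) and P V^γ constant: P₂ = P₁·(T₂/T₁)^(γ/(γ−1)) = 302.6 kPa; V₂ = V₁·(T₁/T₂)^(1/(γ−1)) = 18.91 L.
Isochoric, so P/T is constant: V₃ = V₂; T₃ = T₂·(P₃/P₂) = 1017 K.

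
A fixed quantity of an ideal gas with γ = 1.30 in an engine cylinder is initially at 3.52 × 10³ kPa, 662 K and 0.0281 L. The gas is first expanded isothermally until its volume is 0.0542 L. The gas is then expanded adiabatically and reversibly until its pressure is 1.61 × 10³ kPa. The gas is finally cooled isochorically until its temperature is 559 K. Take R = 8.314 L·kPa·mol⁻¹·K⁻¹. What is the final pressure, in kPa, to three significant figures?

P₄ ≈ 1.40e+03 kPa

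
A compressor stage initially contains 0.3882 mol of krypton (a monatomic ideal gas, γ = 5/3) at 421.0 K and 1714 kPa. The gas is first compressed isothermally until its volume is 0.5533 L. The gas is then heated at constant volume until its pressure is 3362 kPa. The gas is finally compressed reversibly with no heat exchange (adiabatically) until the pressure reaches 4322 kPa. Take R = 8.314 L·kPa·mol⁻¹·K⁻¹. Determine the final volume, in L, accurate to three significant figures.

From PV = nRT: V₁ = nRT₁/P₁ = 0.7928 L.
T constant ⇒ Boyle's law P V = const: T₂ = T₁; P₂ = P₁·(V₁/V₂) = 2456 kPa.
V constant ⇒ P ∝ T: V₃ = V₂; T₃ = T₂·(P₃/P₂) = 576.4 K.
Adiabatic (γ = 5/3), T V^(γ−1) and P V^γ constant: T₄ = T₃·(P₄/P₃)^((γ−1)/γ) = 637.3 K; V₄ = V₃·(P₃/P₄)^(1/γ) = 0.4759 L.

V₄ ≈ 0.476 L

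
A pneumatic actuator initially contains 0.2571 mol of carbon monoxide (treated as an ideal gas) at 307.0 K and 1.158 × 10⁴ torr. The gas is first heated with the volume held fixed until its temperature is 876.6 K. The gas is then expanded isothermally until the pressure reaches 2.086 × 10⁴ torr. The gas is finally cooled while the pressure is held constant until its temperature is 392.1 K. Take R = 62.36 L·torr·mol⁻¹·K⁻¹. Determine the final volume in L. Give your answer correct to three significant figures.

V₄ ≈ 0.301 L

From PV = nRT: V₁ = nRT₁/P₁ = 0.4250 L.
V constant ⇒ P ∝ T: V₂ = V₁; P₂ = P₁·(T₂/T₁) = 3.307e+04 torr.
T constant ⇒ Boyle's law P V = const: T₃ = T₂; V₃ = V₂·(P₂/P₃) = 0.6737 L.
Isobaric, so V/T is constant: P₄ = P₃; V₄ = V₃·(T₄/T₃) = 0.3014 L.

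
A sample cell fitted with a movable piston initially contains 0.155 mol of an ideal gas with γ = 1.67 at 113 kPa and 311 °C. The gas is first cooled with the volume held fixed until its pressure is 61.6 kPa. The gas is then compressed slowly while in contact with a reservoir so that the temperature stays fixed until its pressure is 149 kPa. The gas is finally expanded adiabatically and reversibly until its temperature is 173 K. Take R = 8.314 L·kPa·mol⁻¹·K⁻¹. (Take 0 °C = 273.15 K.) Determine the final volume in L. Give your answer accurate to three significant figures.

Convert: T₁ = 584.1 K.
From PV = nRT: V₁ = nRT₁/P₁ = 6.662 L.
Isochoric, so P/T is constant: V₂ = V₁; T₂ = T₁·(P₂/P₁) = 318.4 K.
T constant ⇒ Boyle's law P V = const: T₃ = T₂; V₃ = V₂·(P₂/P₃) = 2.754 L.
Reversible adiabatic, γ = 1.67: P₄ = P₃·(T₄/T₃)^(γ/(γ−1)) = 32.56 kPa; V₄ = V₃·(T₃/T₄)^(1/(γ−1)) = 6.847 L.

V₄ ≈ 6.85 L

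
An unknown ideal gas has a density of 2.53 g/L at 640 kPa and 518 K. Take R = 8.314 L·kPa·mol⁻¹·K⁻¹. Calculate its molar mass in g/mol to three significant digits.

ρ = PM/(RT) ⇒ M = ρRT/P = (2.53 × 8.314 × 518.0) / 640

M ≈ 17.0 g/mol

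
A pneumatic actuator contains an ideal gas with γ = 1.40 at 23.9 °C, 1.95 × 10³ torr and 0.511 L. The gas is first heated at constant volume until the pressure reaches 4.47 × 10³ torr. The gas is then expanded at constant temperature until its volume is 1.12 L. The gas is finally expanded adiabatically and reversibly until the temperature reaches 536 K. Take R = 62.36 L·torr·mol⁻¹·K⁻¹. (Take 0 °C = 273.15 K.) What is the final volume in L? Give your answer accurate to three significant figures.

Convert: T₁ = 297.0 K.
V constant ⇒ P ∝ T: V₂ = V₁; T₂ = T₁·(P₂/P₁) = 680.9 K.
T constant ⇒ Boyle's law P V = const: T₃ = T₂; P₃ = P₂·(V₂/V₃) = 2039 torr.
Reversible adiabatic, γ = 1.40: P₄ = P₃·(T₄/T₃)^(γ/(γ−1)) = 882.5 torr; V₄ = V₃·(T₃/T₄)^(1/(γ−1)) = 2.037 L.

V₄ ≈ 2.04 L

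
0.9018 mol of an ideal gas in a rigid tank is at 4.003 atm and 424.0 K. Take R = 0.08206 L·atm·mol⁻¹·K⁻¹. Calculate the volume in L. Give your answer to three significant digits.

PV = nRT ⇒ V = nRT/P = (0.9018 × 0.08206 × 424.0) / 4.003

V ≈ 7.84 L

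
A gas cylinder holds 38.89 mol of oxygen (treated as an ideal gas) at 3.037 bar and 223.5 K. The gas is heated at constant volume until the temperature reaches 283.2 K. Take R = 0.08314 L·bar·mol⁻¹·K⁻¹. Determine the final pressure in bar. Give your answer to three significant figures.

P₂ ≈ 3.85 bar

From PV = nRT: V₁ = nRT₁/P₁ = 237.9 L.
V constant ⇒ P ∝ T: V₂ = V₁; P₂ = P₁·(T₂/T₁) = 3.848 bar.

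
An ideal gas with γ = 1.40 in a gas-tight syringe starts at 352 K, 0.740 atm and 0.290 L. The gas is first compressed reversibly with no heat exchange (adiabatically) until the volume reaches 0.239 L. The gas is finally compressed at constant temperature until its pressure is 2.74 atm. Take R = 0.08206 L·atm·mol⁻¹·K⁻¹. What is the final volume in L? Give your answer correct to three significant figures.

V₃ ≈ 0.0846 L

Adiabatic (γ = 1.40), T V^(γ−1) and P V^γ constant: T₂ = T₁·(V₁/V₂)^(γ−1) = 380.3 K; P₂ = P₁·(V₁/V₂)^γ = 0.9701 atm.
Isothermal, so P V is constant: T₃ = T₂; V₃ = V₂·(P₂/P₃) = 0.08462 L.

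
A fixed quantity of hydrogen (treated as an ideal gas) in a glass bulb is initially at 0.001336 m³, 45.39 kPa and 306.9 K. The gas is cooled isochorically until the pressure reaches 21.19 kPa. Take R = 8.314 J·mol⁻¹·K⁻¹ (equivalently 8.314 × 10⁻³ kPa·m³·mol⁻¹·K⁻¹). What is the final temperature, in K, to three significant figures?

V constant ⇒ P ∝ T: V₂ = V₁; T₂ = T₁·(P₂/P₁) = 143.3 K.

T₂ ≈ 143 K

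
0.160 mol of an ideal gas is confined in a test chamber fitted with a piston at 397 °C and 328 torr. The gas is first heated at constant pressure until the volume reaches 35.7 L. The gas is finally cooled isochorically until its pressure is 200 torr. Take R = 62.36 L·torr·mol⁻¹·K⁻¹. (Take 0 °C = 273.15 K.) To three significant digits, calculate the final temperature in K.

Convert: T₁ = 670.1 K.
From PV = nRT: V₁ = nRT₁/P₁ = 20.39 L.
Isobaric, so V/T is constant: P₂ = P₁; T₂ = T₁·(V₂/V₁) = 1174 K.
Isochoric, so P/T is constant: V₃ = V₂; T₃ = T₂·(P₃/P₂) = 715.6 K.

T₃ ≈ 716 K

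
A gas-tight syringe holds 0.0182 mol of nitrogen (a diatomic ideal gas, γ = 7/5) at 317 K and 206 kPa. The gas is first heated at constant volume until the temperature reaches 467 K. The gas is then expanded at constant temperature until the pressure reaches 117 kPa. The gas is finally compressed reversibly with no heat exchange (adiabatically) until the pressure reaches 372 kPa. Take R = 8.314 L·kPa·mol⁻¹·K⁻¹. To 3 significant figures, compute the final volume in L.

From PV = nRT: V₁ = nRT₁/P₁ = 0.2328 L.
V constant ⇒ P ∝ T: V₂ = V₁; P₂ = P₁·(T₂/T₁) = 303.5 kPa.
Isothermal, so P V is constant: T₃ = T₂; V₃ = V₂·(P₂/P₃) = 0.6040 L.
Adiabatic (γ = 7/5), T V^(γ−1) and P V^γ constant: T₄ = T₃·(P₄/P₃)^((γ−1)/γ) = 649.9 K; V₄ = V₃·(P₃/P₄)^(1/γ) = 0.2644 L.

V₄ ≈ 0.264 L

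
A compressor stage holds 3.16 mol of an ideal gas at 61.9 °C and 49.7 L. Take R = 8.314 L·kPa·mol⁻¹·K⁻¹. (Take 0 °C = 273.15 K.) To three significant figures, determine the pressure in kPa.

Convert: T = 335.05 K.
PV = nRT ⇒ P = nRT/V = (3.16 × 8.314 × 335.05) / 49.7

P ≈ 177 kPa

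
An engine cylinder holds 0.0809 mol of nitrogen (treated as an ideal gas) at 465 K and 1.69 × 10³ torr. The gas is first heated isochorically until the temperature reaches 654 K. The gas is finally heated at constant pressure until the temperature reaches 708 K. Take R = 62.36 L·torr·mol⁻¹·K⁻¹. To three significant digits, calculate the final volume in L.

V₃ ≈ 1.50 L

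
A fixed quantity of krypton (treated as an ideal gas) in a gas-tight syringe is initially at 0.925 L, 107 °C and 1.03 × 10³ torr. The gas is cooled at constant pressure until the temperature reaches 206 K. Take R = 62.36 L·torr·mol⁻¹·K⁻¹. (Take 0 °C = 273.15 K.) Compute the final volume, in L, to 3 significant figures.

Convert: T₁ = 380.1 K.
Isobaric, so V/T is constant: P₂ = P₁; V₂ = V₁·(T₂/T₁) = 0.5012 L.

V₂ ≈ 0.501 L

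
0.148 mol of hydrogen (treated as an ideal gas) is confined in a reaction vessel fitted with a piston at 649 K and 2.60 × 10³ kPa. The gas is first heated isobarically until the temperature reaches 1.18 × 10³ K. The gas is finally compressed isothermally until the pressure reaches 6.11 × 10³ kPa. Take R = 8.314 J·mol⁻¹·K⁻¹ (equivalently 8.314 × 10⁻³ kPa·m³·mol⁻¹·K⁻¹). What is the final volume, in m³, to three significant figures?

From PV = nRT: V₁ = nRT₁/P₁ = 0.0003071 m³.
Isobaric, so V/T is constant: P₂ = P₁; V₂ = V₁·(T₂/T₁) = 0.0005584 m³.
T constant ⇒ Boyle's law P V = const: T₃ = T₂; V₃ = V₂·(P₂/P₃) = 0.0002376 m³.

V₃ ≈ 0.000238 m³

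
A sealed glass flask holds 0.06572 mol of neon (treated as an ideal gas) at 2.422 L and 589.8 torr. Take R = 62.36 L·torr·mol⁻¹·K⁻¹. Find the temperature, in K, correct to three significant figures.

PV = nRT ⇒ T = PV/(nR) = (589.8 × 2.422) / (0.06572 × 62.36)

T ≈ 349 K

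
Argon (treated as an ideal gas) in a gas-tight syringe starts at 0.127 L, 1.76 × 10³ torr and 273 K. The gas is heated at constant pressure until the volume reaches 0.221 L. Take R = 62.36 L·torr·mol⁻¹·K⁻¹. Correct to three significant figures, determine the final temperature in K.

T₂ ≈ 475 K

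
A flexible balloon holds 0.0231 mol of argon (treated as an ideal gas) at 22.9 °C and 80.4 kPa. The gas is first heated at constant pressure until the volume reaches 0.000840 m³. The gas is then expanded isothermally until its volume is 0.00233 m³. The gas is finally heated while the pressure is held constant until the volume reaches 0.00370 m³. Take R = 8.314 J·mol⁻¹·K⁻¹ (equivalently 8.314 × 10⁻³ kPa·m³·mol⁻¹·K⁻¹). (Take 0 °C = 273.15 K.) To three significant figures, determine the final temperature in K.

Convert: T₁ = 296.0 K.
From PV = nRT: V₁ = nRT₁/P₁ = 0.0007072 m³.
Isobaric, so V/T is constant: P₂ = P₁; T₂ = T₁·(V₂/V₁) = 351.7 K.
T constant ⇒ Boyle's law P V = const: T₃ = T₂; P₃ = P₂·(V₂/V₃) = 28.99 kPa.
P constant ⇒ V ∝ T: P₄ = P₃; T₄ = T₃·(V₄/V₃) = 558.4 K.

T₄ ≈ 558 K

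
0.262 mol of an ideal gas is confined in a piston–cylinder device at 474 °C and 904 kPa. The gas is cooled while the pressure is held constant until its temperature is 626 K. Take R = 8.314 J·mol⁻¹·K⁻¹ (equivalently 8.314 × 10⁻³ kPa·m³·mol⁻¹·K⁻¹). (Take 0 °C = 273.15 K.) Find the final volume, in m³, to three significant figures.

V₂ ≈ 0.00151 m³

Convert: T₁ = 747.1 K.
From PV = nRT: V₁ = nRT₁/P₁ = 0.001800 m³.
P constant ⇒ V ∝ T: P₂ = P₁; V₂ = V₁·(T₂/T₁) = 0.001508 m³.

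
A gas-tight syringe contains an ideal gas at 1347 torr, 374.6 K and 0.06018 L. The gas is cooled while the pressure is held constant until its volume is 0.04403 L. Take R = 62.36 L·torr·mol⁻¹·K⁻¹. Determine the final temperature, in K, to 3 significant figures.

T₂ ≈ 274 K

Isobaric, so V/T is constant: P₂ = P₁; T₂ = T₁·(V₂/V₁) = 274.1 K.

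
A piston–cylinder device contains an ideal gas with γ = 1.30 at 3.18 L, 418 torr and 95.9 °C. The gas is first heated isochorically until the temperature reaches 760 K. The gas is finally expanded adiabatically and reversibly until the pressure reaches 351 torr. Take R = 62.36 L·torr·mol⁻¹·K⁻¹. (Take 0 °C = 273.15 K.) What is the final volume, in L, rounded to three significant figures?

Convert: T₁ = 369.0 K.
V constant ⇒ P ∝ T: V₂ = V₁; P₂ = P₁·(T₂/T₁) = 860.8 torr.
Adiabatic (γ = 1.30), T V^(γ−1) and P V^γ constant: T₃ = T₂·(P₃/P₂)^((γ−1)/γ) = 617.9 K; V₃ = V₂·(P₂/P₃)^(1/γ) = 6.340 L.

V₃ ≈ 6.34 L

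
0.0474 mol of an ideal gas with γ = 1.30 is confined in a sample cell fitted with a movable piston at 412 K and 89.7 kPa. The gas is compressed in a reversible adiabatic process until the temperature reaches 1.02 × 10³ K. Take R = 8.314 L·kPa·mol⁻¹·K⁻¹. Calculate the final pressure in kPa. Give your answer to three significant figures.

From PV = nRT: V₁ = nRT₁/P₁ = 1.810 L.
Reversible adiabatic, γ = 1.30: P₂ = P₁·(T₂/T₁)^(γ/(γ−1)) = 4559 kPa; V₂ = V₁·(T₁/T₂)^(1/(γ−1)) = 0.08818 L.

P₂ ≈ 4.56e+03 kPa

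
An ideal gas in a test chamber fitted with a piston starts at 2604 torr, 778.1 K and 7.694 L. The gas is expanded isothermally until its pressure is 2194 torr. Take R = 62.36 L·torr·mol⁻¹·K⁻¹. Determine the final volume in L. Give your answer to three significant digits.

V₂ ≈ 9.13 L

T constant ⇒ Boyle's law P V = const: T₂ = T₁; V₂ = V₁·(P₁/P₂) = 9.132 L.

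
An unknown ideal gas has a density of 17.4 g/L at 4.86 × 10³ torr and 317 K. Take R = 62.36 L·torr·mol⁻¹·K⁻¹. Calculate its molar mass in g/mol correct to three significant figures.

ρ = PM/(RT) ⇒ M = ρRT/P = (17.4 × 62.36 × 317.0) / 4.86e+03

M ≈ 70.8 g/mol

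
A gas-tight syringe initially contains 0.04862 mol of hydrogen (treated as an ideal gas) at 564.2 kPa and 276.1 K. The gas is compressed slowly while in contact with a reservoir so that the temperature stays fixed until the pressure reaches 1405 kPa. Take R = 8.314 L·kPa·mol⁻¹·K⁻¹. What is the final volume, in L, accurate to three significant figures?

V₂ ≈ 0.0794 L

From PV = nRT: V₁ = nRT₁/P₁ = 0.1978 L.
T constant ⇒ Boyle's law P V = const: T₂ = T₁; V₂ = V₁·(P₁/P₂) = 0.07944 L.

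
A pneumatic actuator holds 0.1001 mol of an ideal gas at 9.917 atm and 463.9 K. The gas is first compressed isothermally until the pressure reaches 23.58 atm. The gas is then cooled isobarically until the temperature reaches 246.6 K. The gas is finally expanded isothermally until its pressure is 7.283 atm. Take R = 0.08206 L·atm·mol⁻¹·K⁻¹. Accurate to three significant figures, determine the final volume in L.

V₄ ≈ 0.278 L

From PV = nRT: V₁ = nRT₁/P₁ = 0.3842 L.
Isothermal, so P V is constant: T₂ = T₁; V₂ = V₁·(P₁/P₂) = 0.1616 L.
Isobaric, so V/T is constant: P₃ = P₂; V₃ = V₂·(T₃/T₂) = 0.08590 L.
Isothermal, so P V is constant: T₄ = T₃; V₄ = V₃·(P₃/P₄) = 0.2781 L.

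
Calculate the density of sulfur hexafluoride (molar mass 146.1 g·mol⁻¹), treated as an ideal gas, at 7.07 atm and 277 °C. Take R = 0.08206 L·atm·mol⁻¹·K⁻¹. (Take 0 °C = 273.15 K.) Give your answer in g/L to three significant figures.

ρ = PM/(RT) = (7.07 × 146.1) / (0.08206 × 550.1)

ρ ≈ 22.9 g/L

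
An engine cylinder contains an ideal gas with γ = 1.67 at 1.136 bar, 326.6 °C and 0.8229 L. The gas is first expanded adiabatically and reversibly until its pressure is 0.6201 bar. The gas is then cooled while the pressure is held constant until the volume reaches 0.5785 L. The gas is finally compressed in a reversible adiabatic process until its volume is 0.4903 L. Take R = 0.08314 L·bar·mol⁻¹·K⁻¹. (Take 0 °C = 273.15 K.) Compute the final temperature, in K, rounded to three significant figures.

T₄ ≈ 257 K

Convert: T₁ = 599.8 K.
Reversible adiabatic, γ = 1.67: T₂ = T₁·(P₂/P₁)^((γ−1)/γ) = 470.4 K; V₂ = V₁·(P₁/P₂)^(1/γ) = 1.182 L.
Isobaric, so V/T is constant: P₃ = P₂; T₃ = T₂·(V₃/V₂) = 230.1 K.
Adiabatic (γ = 1.67), T V^(γ−1) and P V^γ constant: T₄ = T₃·(V₃/V₄)^(γ−1) = 257.1 K; P₄ = P₃·(V₃/V₄)^γ = 0.8174 bar.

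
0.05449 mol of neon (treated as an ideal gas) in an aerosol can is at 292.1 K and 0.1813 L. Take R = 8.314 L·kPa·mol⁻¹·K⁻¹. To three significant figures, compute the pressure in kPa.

P ≈ 730 kPa

PV = nRT ⇒ P = nRT/V = (0.05449 × 8.314 × 292.1) / 0.1813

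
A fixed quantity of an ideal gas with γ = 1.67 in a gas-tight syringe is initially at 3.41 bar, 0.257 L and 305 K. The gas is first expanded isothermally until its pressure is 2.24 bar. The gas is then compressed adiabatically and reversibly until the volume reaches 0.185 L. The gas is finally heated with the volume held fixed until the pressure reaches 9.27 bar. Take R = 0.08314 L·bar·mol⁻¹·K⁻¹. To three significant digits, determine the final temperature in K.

T₄ ≈ 597 K

Isothermal, so P V is constant: T₂ = T₁; V₂ = V₁·(P₁/P₂) = 0.3912 L.
Adiabatic (γ = 1.67), T V^(γ−1) and P V^γ constant: T₃ = T₂·(V₂/V₃)^(γ−1) = 503.8 K; P₃ = P₂·(V₂/V₃)^γ = 7.824 bar.
Isochoric, so P/T is constant: V₄ = V₃; T₄ = T₃·(P₄/P₃) = 596.8 K.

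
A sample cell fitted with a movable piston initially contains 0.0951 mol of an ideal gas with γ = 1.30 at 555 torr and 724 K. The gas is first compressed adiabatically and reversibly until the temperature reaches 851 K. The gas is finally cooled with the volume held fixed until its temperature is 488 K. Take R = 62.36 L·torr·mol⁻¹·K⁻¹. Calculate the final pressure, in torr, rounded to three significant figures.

P₃ ≈ 641 torr

From PV = nRT: V₁ = nRT₁/P₁ = 7.736 L.
Adiabatic (γ = 1.30), T V^(γ−1) and P V^γ constant: P₂ = P₁·(T₂/T₁)^(γ/(γ−1)) = 1118 torr; V₂ = V₁·(T₁/T₂)^(1/(γ−1)) = 4.514 L.
V constant ⇒ P ∝ T: V₃ = V₂; P₃ = P₂·(T₃/T₂) = 641.1 torr.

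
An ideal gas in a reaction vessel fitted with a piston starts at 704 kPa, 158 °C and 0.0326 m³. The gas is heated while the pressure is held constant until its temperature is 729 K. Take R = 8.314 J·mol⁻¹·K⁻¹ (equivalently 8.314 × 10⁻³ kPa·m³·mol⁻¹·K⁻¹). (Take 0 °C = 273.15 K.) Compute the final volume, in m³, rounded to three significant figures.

V₂ ≈ 0.0551 m³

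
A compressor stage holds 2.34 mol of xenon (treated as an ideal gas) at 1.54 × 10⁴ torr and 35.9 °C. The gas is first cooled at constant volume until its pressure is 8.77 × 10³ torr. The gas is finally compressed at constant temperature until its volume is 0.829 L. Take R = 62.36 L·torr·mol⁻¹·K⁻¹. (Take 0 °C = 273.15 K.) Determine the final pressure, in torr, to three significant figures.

Convert: T₁ = 309.0 K.
From PV = nRT: V₁ = nRT₁/P₁ = 2.928 L.
V constant ⇒ P ∝ T: V₂ = V₁; T₂ = T₁·(P₂/P₁) = 176.0 K.
T constant ⇒ Boyle's law P V = const: T₃ = T₂; P₃ = P₂·(V₂/V₃) = 3.098e+04 torr.

P₃ ≈ 3.10e+04 torr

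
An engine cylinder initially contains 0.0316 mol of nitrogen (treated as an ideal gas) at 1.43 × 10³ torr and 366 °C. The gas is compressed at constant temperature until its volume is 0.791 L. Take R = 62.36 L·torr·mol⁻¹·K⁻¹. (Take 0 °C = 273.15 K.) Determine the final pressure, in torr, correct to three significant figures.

Convert: T₁ = 639.1 K.
From PV = nRT: V₁ = nRT₁/P₁ = 0.8808 L.
T constant ⇒ Boyle's law P V = const: T₂ = T₁; P₂ = P₁·(V₁/V₂) = 1592 torr.

P₂ ≈ 1.59e+03 torr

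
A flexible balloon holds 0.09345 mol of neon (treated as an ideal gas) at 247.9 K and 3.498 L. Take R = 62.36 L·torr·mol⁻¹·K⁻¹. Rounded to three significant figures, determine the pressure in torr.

P ≈ 413 torr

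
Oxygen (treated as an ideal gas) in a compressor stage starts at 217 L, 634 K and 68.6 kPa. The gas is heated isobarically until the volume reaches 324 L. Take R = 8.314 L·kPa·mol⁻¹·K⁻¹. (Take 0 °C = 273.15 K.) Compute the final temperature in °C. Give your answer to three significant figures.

T₂ ≈ 673 °C

P constant ⇒ V ∝ T: P₂ = P₁; T₂ = T₁·(V₂/V₁) = 946.6 K.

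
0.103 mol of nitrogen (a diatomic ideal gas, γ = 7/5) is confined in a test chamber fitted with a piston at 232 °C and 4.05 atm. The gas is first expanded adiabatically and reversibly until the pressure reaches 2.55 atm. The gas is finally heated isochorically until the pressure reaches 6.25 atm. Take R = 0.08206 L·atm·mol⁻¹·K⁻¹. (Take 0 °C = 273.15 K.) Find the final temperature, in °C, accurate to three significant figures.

T₃ ≈ 812 °C

Convert: T₁ = 505.1 K.
From PV = nRT: V₁ = nRT₁/P₁ = 1.054 L.
Reversible adiabatic, γ = 7/5: T₂ = T₁·(P₂/P₁)^((γ−1)/γ) = 442.6 K; V₂ = V₁·(P₁/P₂)^(1/γ) = 1.467 L.
V constant ⇒ P ∝ T: V₃ = V₂; T₃ = T₂·(P₃/P₂) = 1085 K.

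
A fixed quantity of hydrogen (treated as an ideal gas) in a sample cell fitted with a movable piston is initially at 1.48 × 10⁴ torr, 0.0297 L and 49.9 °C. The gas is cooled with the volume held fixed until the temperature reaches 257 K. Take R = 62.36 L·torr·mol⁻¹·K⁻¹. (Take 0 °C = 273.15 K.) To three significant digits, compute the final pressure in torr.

Convert: T₁ = 323.0 K.
V constant ⇒ P ∝ T: V₂ = V₁; P₂ = P₁·(T₂/T₁) = 1.177e+04 torr.

P₂ ≈ 1.18e+04 torr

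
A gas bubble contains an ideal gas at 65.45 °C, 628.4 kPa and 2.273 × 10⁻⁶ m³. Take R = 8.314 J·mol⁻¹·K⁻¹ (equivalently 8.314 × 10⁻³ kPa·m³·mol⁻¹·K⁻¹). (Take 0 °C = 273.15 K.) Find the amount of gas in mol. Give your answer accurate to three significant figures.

n ≈ 0.000507 mol

Convert: T = 338.60 K.
PV = nRT ⇒ n = PV/(RT) = (628.4 × 2.273e-06) / (8.314 × 10⁻³ × 338.60)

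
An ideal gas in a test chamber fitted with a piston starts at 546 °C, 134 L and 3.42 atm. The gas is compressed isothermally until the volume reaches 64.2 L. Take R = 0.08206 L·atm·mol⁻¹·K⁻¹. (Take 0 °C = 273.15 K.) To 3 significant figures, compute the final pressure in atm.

P₂ ≈ 7.14 atm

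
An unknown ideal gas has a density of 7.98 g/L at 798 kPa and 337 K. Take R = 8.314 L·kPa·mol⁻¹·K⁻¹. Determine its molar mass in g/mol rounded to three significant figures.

M ≈ 28.0 g/mol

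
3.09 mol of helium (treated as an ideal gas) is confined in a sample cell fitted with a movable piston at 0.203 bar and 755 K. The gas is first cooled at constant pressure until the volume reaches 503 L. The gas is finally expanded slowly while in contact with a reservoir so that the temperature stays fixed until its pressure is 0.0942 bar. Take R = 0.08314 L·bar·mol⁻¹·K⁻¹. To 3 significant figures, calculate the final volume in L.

V₃ ≈ 1.08e+03 L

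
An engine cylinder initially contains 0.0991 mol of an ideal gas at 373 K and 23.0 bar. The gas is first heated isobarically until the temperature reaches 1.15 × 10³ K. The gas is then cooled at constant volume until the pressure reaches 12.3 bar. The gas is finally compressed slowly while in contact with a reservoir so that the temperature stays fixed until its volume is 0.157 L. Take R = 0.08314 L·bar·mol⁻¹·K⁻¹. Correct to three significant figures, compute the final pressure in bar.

From PV = nRT: V₁ = nRT₁/P₁ = 0.1336 L.
Isobaric, so V/T is constant: P₂ = P₁; V₂ = V₁·(T₂/T₁) = 0.4120 L.
Isochoric, so P/T is constant: V₃ = V₂; T₃ = T₂·(P₃/P₂) = 615.0 K.
Isothermal, so P V is constant: T₄ = T₃; P₄ = P₃·(V₃/V₄) = 32.27 bar.

P₄ ≈ 32.3 bar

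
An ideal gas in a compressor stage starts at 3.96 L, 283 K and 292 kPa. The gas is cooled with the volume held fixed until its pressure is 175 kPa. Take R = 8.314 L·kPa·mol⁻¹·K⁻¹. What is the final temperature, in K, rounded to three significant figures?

Isochoric, so P/T is constant: V₂ = V₁; T₂ = T₁·(P₂/P₁) = 169.6 K.

T₂ ≈ 170 K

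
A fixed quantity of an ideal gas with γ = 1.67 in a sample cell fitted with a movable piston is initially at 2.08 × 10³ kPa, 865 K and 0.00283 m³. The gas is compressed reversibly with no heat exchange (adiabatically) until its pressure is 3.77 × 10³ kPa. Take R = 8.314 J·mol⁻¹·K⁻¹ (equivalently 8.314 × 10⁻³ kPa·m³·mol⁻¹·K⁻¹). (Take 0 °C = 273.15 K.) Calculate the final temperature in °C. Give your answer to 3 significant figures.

Reversible adiabatic, γ = 1.67: T₂ = T₁·(P₂/P₁)^((γ−1)/γ) = 1098 K; V₂ = V₁·(P₁/P₂)^(1/γ) = 0.001982 m³.

T₂ ≈ 825 °C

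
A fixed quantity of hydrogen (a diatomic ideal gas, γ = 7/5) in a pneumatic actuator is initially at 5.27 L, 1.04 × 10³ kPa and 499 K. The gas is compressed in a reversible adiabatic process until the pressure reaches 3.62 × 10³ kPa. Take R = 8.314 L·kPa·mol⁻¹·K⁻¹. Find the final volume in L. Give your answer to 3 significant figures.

Adiabatic (γ = 7/5), T V^(γ−1) and P V^γ constant: T₂ = T₁·(P₂/P₁)^((γ−1)/γ) = 712.6 K; V₂ = V₁·(P₁/P₂)^(1/γ) = 2.162 L.

V₂ ≈ 2.16 L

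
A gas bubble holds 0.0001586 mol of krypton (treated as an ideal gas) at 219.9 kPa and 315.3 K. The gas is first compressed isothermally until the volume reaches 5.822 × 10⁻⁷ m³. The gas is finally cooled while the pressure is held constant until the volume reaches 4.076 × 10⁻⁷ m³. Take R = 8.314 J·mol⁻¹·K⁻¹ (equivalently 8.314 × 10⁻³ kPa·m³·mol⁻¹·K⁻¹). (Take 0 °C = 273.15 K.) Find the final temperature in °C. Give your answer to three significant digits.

T₃ ≈ -52.4 °C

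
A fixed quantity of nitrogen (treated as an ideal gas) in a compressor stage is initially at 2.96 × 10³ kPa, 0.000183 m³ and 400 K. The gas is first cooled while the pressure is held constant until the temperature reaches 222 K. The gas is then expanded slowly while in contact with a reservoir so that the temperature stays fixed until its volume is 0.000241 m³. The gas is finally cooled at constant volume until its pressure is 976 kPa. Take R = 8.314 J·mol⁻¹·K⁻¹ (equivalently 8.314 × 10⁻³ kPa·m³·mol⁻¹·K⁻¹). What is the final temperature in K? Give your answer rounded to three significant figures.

T₄ ≈ 174 K

Isobaric, so V/T is constant: P₂ = P₁; V₂ = V₁·(T₂/T₁) = 0.0001016 m³.
T constant ⇒ Boyle's law P V = const: T₃ = T₂; P₃ = P₂·(V₂/V₃) = 1247 kPa.
V constant ⇒ P ∝ T: V₄ = V₃; T₄ = T₃·(P₄/P₃) = 173.7 K.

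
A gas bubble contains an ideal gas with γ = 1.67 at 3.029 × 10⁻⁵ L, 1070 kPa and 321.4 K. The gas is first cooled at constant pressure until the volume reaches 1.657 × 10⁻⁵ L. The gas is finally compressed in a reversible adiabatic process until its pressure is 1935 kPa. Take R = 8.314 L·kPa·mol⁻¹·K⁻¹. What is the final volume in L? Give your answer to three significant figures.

P constant ⇒ V ∝ T: P₂ = P₁; T₂ = T₁·(V₂/V₁) = 175.8 K.
Adiabatic (γ = 1.67), T V^(γ−1) and P V^γ constant: T₃ = T₂·(P₃/P₂)^((γ−1)/γ) = 223.0 K; V₃ = V₂·(P₂/P₃)^(1/γ) = 1.162e-05 L.

V₃ ≈ 1.16e-05 L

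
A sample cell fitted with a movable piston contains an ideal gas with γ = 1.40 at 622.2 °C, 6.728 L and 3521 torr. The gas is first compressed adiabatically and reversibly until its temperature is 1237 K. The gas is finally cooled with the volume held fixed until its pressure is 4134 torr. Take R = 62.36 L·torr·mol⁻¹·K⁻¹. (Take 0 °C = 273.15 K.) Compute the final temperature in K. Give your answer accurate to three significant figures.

Convert: T₁ = 895.4 K.
Adiabatic (γ = 1.40), T V^(γ−1) and P V^γ constant: P₂ = P₁·(T₂/T₁)^(γ/(γ−1)) = 1.091e+04 torr; V₂ = V₁·(T₁/T₂)^(1/(γ−1)) = 2.999 L.
V constant ⇒ P ∝ T: V₃ = V₂; T₃ = T₂·(P₃/P₂) = 468.5 K.

T₃ ≈ 469 K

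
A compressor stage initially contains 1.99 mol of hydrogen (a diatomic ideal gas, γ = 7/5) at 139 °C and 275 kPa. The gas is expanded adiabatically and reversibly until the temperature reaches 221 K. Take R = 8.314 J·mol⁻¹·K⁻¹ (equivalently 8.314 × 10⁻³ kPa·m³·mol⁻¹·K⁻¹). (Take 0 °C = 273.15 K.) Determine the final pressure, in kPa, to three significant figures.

Convert: T₁ = 412.1 K.
From PV = nRT: V₁ = nRT₁/P₁ = 0.02480 m³.
Adiabatic (γ = 7/5), T V^(γ−1) and P V^γ constant: P₂ = P₁·(T₂/T₁)^(γ/(γ−1)) = 31.05 kPa; V₂ = V₁·(T₁/T₂)^(1/(γ−1)) = 0.1178 m³.

P₂ ≈ 31.0 kPa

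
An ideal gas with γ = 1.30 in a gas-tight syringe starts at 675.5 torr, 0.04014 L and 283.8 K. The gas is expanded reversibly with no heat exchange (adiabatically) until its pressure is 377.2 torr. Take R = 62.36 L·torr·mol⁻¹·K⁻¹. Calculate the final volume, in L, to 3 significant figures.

Adiabatic (γ = 1.30), T V^(γ−1) and P V^γ constant: T₂ = T₁·(P₂/P₁)^((γ−1)/γ) = 248.1 K; V₂ = V₁·(P₁/P₂)^(1/γ) = 0.06284 L.

V₂ ≈ 0.0628 L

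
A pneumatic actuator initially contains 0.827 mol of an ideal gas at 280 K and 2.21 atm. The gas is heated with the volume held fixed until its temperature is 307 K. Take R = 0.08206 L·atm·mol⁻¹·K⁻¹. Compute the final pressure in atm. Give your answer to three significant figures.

P₂ ≈ 2.42 atm

From PV = nRT: V₁ = nRT₁/P₁ = 8.598 L.
V constant ⇒ P ∝ T: V₂ = V₁; P₂ = P₁·(T₂/T₁) = 2.423 atm.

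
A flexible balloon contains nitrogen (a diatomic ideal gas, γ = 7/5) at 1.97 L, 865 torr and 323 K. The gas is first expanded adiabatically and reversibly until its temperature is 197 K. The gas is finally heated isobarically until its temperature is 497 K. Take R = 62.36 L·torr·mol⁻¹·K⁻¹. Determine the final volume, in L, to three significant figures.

V₃ ≈ 17.1 L

Reversible adiabatic, γ = 7/5: P₂ = P₁·(T₂/T₁)^(γ/(γ−1)) = 153.3 torr; V₂ = V₁·(T₁/T₂)^(1/(γ−1)) = 6.781 L.
Isobaric, so V/T is constant: P₃ = P₂; V₃ = V₂·(T₃/T₂) = 17.11 L.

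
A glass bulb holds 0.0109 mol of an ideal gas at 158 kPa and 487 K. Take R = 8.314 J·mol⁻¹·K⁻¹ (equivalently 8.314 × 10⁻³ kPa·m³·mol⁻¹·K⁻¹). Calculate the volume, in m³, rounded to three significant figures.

V ≈ 0.000279 m³

PV = nRT ⇒ V = nRT/P = (0.0109 × 8.314 × 10⁻³ × 487) / 158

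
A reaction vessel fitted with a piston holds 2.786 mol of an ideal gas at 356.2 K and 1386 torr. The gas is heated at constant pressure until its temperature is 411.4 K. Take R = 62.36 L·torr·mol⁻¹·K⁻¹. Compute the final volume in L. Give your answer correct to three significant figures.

From PV = nRT: V₁ = nRT₁/P₁ = 44.65 L.
Isobaric, so V/T is constant: P₂ = P₁; V₂ = V₁·(T₂/T₁) = 51.57 L.

V₂ ≈ 51.6 L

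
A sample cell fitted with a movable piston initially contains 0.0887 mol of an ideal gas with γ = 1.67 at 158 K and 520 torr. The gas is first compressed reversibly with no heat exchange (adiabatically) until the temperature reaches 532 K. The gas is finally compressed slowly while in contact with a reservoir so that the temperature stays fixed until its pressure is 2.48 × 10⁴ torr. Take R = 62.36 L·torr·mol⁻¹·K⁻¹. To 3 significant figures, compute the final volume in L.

From PV = nRT: V₁ = nRT₁/P₁ = 1.681 L.
Reversible adiabatic, γ = 1.67: P₂ = P₁·(T₂/T₁)^(γ/(γ−1)) = 1.072e+04 torr; V₂ = V₁·(T₁/T₂)^(1/(γ−1)) = 0.2745 L.
T constant ⇒ Boyle's law P V = const: T₃ = T₂; V₃ = V₂·(P₂/P₃) = 0.1187 L.

V₃ ≈ 0.119 L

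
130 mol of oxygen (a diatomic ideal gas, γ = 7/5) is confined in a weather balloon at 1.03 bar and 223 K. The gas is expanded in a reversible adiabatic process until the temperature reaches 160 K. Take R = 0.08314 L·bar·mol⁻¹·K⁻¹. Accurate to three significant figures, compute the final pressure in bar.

From PV = nRT: V₁ = nRT₁/P₁ = 2340 L.
Adiabatic (γ = 7/5), T V^(γ−1) and P V^γ constant: P₂ = P₁·(T₂/T₁)^(γ/(γ−1)) = 0.3222 bar; V₂ = V₁·(T₁/T₂)^(1/(γ−1)) = 5366 L.

P₂ ≈ 0.322 bar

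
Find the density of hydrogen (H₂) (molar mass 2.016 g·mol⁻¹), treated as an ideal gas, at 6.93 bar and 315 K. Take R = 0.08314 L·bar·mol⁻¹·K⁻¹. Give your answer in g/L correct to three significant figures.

ρ ≈ 0.533 g/L

ρ = PM/(RT) = (6.93 × 2.016) / (0.08314 × 315.0)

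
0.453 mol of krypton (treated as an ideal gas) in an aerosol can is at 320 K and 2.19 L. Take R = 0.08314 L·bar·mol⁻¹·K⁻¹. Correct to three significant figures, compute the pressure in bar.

PV = nRT ⇒ P = nRT/V = (0.453 × 0.08314 × 320) / 2.19

P ≈ 5.50 bar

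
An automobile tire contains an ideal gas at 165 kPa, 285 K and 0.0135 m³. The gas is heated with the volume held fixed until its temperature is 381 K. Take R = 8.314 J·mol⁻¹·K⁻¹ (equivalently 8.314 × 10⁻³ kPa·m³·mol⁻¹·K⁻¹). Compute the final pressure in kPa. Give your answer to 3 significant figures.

P₂ ≈ 221 kPa

V constant ⇒ P ∝ T: V₂ = V₁; P₂ = P₁·(T₂/T₁) = 220.6 kPa.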